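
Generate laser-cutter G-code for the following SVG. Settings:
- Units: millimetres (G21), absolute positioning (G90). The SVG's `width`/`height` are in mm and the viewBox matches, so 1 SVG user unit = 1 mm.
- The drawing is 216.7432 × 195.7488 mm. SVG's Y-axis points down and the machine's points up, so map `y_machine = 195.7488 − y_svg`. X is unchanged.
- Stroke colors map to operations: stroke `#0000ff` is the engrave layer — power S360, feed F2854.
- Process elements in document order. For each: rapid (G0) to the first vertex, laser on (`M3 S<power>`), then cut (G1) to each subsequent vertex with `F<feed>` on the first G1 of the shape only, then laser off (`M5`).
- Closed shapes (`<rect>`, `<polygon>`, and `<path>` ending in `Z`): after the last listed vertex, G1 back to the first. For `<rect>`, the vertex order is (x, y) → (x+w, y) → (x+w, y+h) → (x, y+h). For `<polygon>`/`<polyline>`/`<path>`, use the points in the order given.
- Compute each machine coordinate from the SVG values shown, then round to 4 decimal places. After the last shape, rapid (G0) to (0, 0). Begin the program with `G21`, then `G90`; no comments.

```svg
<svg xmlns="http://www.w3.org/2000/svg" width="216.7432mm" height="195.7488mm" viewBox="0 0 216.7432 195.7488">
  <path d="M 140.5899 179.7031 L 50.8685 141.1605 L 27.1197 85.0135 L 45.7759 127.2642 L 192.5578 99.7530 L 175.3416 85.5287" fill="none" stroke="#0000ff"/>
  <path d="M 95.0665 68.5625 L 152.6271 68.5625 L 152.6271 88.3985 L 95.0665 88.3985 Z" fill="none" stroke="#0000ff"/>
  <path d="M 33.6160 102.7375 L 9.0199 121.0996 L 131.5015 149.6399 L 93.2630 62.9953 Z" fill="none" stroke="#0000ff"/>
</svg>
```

viewBox `0 0 216.7432 195.7488` with mm width/height → 1 unit = 1 mm. Flip: y_m = 195.7488 − y_svg.

**Shape 1** — `<path>` open polyline, stroke `#0000ff` → engrave (S360, F2854). Machine vertices: (140.5899,16.0457) → (50.8685,54.5883) → (27.1197,110.7353) → (45.7759,68.4846) → (192.5578,95.9958) → (175.3416,110.2201). Open path.

**Shape 2** — `<path>` rectangle, stroke `#0000ff` → engrave (S360, F2854). Machine vertices: (95.0665,127.1863) → (152.6271,127.1863) → (152.6271,107.3503) → (95.0665,107.3503) → (95.0665,127.1863). Closed: final G1 returns to the first vertex.

**Shape 3** — `<path>` closed polygon, stroke `#0000ff` → engrave (S360, F2854). Machine vertices: (33.6160,93.0113) → (9.0199,74.6492) → (131.5015,46.1089) → (93.2630,132.7535) → (33.6160,93.0113). Closed: final G1 returns to the first vertex.

G21
G90
G0 X140.5899 Y16.0457
M3 S360
G1 X50.8685 Y54.5883 F2854
G1 X27.1197 Y110.7353
G1 X45.7759 Y68.4846
G1 X192.5578 Y95.9958
G1 X175.3416 Y110.2201
M5
G0 X95.0665 Y127.1863
M3 S360
G1 X152.6271 Y127.1863 F2854
G1 X152.6271 Y107.3503
G1 X95.0665 Y107.3503
G1 X95.0665 Y127.1863
M5
G0 X33.6160 Y93.0113
M3 S360
G1 X9.0199 Y74.6492 F2854
G1 X131.5015 Y46.1089
G1 X93.2630 Y132.7535
G1 X33.6160 Y93.0113
M5
G0 X0.0000 Y0.0000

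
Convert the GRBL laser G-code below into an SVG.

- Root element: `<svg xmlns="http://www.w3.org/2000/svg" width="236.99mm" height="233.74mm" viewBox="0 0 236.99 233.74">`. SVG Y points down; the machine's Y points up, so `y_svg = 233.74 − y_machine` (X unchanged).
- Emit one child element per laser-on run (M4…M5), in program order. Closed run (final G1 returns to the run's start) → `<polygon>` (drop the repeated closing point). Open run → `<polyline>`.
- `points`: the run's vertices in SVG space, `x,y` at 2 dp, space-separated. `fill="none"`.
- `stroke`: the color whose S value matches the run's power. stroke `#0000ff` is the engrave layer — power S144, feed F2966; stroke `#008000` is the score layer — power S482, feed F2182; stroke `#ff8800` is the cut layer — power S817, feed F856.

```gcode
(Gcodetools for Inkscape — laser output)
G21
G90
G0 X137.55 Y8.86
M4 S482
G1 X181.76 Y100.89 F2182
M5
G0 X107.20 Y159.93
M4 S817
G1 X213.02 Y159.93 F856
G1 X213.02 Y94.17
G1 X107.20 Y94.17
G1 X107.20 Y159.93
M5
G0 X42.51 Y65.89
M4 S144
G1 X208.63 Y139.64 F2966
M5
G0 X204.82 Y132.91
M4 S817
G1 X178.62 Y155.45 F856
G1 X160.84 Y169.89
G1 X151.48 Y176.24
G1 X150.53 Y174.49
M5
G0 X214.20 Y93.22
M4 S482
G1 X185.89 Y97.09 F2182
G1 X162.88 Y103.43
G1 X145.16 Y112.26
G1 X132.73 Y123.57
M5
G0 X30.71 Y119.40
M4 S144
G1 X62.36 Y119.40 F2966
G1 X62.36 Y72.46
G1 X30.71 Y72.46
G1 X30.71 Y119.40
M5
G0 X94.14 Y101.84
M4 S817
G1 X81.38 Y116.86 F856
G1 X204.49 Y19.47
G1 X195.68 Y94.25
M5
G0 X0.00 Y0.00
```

Machine Y-up, SVG Y-down with viewBox height 233.74, so y_svg = 233.74 − y_machine; X carries over.

Run 1: the run's S482 means `#008000` (score). The run is open, so emit a `<polyline>` with points (Y-flipped): 137.55,224.88 181.76,132.85.

Run 2: power S817 maps to stroke `#ff8800` (cut). The run returns to its start, so emit a `<polygon>` with points (Y-flipped): 107.20,73.81 213.02,73.81 213.02,139.57 107.20,139.57.

Run 3: S144 ⇒ engrave layer `#0000ff`. The run is open, so emit a `<polyline>` with points (Y-flipped): 42.51,167.85 208.63,94.10.

Run 4: S817 ⇒ cut layer `#ff8800`. The run is open, so emit a `<polyline>` with points (Y-flipped): 204.82,100.83 178.62,78.29 160.84,63.85 151.48,57.50 150.53,59.25.

Run 5: S482 ⇒ score layer `#008000`. The run is open, so emit a `<polyline>` with points (Y-flipped): 214.20,140.52 185.89,136.65 162.88,130.31 145.16,121.48 132.73,110.17.

Run 6: S144 ⇒ engrave layer `#0000ff`. The run returns to its start, so emit a `<polygon>` with points (Y-flipped): 30.71,114.34 62.36,114.34 62.36,161.28 30.71,161.28.

Run 7: power S817 maps to stroke `#ff8800` (cut). The run is open, so emit a `<polyline>` with points (Y-flipped): 94.14,131.90 81.38,116.88 204.49,214.27 195.68,139.49.

<svg xmlns="http://www.w3.org/2000/svg" width="236.99mm" height="233.74mm" viewBox="0 0 236.99 233.74">
  <polyline points="137.55,224.88 181.76,132.85" fill="none" stroke="#008000"/>
  <polygon points="107.20,73.81 213.02,73.81 213.02,139.57 107.20,139.57" fill="none" stroke="#ff8800"/>
  <polyline points="42.51,167.85 208.63,94.10" fill="none" stroke="#0000ff"/>
  <polyline points="204.82,100.83 178.62,78.29 160.84,63.85 151.48,57.50 150.53,59.25" fill="none" stroke="#ff8800"/>
  <polyline points="214.20,140.52 185.89,136.65 162.88,130.31 145.16,121.48 132.73,110.17" fill="none" stroke="#008000"/>
  <polygon points="30.71,114.34 62.36,114.34 62.36,161.28 30.71,161.28" fill="none" stroke="#0000ff"/>
  <polyline points="94.14,131.90 81.38,116.88 204.49,214.27 195.68,139.49" fill="none" stroke="#ff8800"/>
</svg>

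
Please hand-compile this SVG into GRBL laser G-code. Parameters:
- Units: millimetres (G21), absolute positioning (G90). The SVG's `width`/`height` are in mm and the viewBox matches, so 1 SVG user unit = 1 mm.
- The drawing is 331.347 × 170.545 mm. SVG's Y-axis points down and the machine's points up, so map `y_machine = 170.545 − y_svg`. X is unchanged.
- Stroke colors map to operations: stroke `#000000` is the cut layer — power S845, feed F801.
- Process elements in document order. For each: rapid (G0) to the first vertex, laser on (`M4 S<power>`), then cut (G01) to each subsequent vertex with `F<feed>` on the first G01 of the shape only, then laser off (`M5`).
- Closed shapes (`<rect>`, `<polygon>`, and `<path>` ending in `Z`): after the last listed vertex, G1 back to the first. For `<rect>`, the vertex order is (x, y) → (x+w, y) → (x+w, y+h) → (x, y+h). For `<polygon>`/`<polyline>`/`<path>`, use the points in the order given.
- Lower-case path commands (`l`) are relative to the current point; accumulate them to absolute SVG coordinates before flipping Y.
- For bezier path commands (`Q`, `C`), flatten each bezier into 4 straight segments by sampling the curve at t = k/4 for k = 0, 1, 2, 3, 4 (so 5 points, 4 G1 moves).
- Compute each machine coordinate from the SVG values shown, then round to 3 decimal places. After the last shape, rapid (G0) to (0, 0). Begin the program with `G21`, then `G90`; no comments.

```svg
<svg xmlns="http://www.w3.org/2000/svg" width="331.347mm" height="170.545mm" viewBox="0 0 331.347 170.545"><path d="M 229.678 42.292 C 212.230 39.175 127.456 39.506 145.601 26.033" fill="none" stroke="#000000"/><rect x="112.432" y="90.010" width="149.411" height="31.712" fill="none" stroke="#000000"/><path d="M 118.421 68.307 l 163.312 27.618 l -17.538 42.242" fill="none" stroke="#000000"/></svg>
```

Since the viewBox matches the mm dimensions, user units are millimetres directly. The only transform is the Y-flip y_m = 170.545 − y_svg.

Shape 1 is a cubic bezier drawn with `<path>`. Its stroke #000000 means cut at S845, F801. After flipping Y the toolpath is (229.678,128.253) → (206.628,130.214) → (174.292,132.499) → (148.629,136.726) → (145.601,144.512).

Shape 2 is a rectangle drawn with `<rect>`. Its stroke #000000 means cut at S845, F801. After flipping Y the toolpath is (112.432,80.535) → (261.843,80.535) → (261.843,48.823) → (112.432,48.823) → (112.432,80.535), returning to the start.

Shape 3 is a open polyline drawn with `<path>`. Its stroke #000000 means cut at S845, F801. After flipping Y the toolpath is (118.421,102.238) → (281.733,74.620) → (264.195,32.378).

G21
G90
G0 X229.678 Y128.253
M4 S845
G01 X206.628 Y130.214 F801
G01 X174.292 Y132.499
G01 X148.629 Y136.726
G01 X145.601 Y144.512
M5
G0 X112.432 Y80.535
M4 S845
G01 X261.843 Y80.535 F801
G01 X261.843 Y48.823
G01 X112.432 Y48.823
G01 X112.432 Y80.535
M5
G0 X118.421 Y102.238
M4 S845
G01 X281.733 Y74.620 F801
G01 X264.195 Y32.378
M5
G0 X0.000 Y0.000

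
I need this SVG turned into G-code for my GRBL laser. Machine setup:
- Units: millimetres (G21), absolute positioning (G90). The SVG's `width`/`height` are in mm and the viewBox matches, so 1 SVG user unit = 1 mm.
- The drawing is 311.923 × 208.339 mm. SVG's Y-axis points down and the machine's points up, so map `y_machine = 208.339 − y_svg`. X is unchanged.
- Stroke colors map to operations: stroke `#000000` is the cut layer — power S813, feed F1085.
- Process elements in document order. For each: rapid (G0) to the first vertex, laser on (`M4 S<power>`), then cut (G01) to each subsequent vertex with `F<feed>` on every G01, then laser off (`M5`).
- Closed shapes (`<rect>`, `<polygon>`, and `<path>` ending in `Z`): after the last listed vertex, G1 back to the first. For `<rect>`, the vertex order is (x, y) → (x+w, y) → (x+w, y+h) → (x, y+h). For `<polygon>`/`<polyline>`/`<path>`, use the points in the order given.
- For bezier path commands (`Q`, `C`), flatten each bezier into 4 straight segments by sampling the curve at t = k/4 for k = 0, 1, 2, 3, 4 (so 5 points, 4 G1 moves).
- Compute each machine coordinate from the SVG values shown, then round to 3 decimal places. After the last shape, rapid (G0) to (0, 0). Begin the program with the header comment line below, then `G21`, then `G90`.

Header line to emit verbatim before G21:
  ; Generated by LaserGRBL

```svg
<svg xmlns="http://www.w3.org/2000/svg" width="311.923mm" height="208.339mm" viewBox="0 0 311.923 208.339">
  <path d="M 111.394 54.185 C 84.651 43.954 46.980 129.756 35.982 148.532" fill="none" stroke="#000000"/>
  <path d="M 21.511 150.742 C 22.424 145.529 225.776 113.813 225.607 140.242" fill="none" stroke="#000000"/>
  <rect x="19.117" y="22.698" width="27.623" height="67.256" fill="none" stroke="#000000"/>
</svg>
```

1 u = 1 mm; y_m = 208.339 − y.

[1] `<path>` cubic bezier, #000000→cut S813 F1085: (111.394,154.154) → (89.875,146.369) → (67.784,117.858) → (48.644,83.909) → (35.982,59.807)

[2] `<path>` cubic bezier, #000000→cut S813 F1085: (21.511,57.597) → (53.810,65.153) → (123.965,74.713) → (193.917,78.339) → (225.607,68.097)

[3] `<rect>` rectangle, #000000→cut S813 F1085: (19.117,185.641) → (46.740,185.641) → (46.740,118.385) → (19.117,118.385) → (19.117,185.641) (closed)

; Generated by LaserGRBL
G21
G90
G0 X111.394 Y154.154
M4 S813
G01 X89.875 Y146.369 F1085
G01 X67.784 Y117.858 F1085
G01 X48.644 Y83.909 F1085
G01 X35.982 Y59.807 F1085
M5
G0 X21.511 Y57.597
M4 S813
G01 X53.810 Y65.153 F1085
G01 X123.965 Y74.713 F1085
G01 X193.917 Y78.339 F1085
G01 X225.607 Y68.097 F1085
M5
G0 X19.117 Y185.641
M4 S813
G01 X46.740 Y185.641 F1085
G01 X46.740 Y118.385 F1085
G01 X19.117 Y118.385 F1085
G01 X19.117 Y185.641 F1085
M5
G0 X0.000 Y0.000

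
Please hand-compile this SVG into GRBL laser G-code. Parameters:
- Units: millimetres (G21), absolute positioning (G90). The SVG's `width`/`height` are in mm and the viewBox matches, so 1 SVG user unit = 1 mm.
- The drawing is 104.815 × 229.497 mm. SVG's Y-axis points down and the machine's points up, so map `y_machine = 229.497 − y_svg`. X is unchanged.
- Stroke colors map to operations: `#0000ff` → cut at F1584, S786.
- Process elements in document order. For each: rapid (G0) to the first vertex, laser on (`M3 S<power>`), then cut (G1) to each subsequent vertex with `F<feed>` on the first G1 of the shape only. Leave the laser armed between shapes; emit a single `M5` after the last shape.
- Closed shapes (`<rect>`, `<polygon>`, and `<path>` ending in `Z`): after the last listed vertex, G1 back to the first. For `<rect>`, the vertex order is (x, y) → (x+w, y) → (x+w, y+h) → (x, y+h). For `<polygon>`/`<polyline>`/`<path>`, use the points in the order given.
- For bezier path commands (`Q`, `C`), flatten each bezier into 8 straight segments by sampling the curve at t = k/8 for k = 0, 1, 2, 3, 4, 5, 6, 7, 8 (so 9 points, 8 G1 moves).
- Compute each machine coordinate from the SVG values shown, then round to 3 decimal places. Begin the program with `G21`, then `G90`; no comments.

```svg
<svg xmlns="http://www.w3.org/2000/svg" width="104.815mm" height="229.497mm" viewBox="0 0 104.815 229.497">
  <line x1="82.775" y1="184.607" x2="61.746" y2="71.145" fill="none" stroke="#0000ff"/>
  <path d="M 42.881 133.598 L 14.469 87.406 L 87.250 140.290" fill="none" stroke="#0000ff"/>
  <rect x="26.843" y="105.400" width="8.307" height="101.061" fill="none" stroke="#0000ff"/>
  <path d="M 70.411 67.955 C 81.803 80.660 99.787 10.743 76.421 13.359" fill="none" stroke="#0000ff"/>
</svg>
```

Since the viewBox matches the mm dimensions, user units are millimetres directly. The only transform is the Y-flip y_m = 229.497 − y_svg.

Shape 1 is a line segment drawn with `<line>`. Its stroke #0000ff means cut at S786, F1584. After flipping Y the toolpath is (82.775,44.890) → (61.746,158.352).

Shape 2 is a open polyline drawn with `<path>`. Its stroke #0000ff means cut at S786, F1584. After flipping Y the toolpath is (42.881,95.899) → (14.469,142.091) → (87.250,89.207).

Shape 3 is a rectangle drawn with `<rect>`. Its stroke #0000ff means cut at S786, F1584. After flipping Y the toolpath is (26.843,124.097) → (35.150,124.097) → (35.150,23.036) → (26.843,23.036) → (26.843,124.097), returning to the start.

Shape 4 is a cubic bezier drawn with `<path>`. Its stroke #0000ff means cut at S786, F1584. After flipping Y the toolpath is (70.411,161.542) → (74.898,160.347) → (79.442,165.081) → (83.480,173.923) → (86.450,185.057) → (87.791,196.663) → (86.941,206.924) → (83.339,214.022) → (76.421,216.138).

G21
G90
G0 X82.775 Y44.890
M3 S786
G1 X61.746 Y158.352 F1584
G0 X42.881 Y95.899
M3 S786
G1 X14.469 Y142.091 F1584
G1 X87.250 Y89.207
G0 X26.843 Y124.097
M3 S786
G1 X35.150 Y124.097 F1584
G1 X35.150 Y23.036
G1 X26.843 Y23.036
G1 X26.843 Y124.097
G0 X70.411 Y161.542
M3 S786
G1 X74.898 Y160.347 F1584
G1 X79.442 Y165.081
G1 X83.480 Y173.923
G1 X86.450 Y185.057
G1 X87.791 Y196.663
G1 X86.941 Y206.924
G1 X83.339 Y214.022
G1 X76.421 Y216.138
M5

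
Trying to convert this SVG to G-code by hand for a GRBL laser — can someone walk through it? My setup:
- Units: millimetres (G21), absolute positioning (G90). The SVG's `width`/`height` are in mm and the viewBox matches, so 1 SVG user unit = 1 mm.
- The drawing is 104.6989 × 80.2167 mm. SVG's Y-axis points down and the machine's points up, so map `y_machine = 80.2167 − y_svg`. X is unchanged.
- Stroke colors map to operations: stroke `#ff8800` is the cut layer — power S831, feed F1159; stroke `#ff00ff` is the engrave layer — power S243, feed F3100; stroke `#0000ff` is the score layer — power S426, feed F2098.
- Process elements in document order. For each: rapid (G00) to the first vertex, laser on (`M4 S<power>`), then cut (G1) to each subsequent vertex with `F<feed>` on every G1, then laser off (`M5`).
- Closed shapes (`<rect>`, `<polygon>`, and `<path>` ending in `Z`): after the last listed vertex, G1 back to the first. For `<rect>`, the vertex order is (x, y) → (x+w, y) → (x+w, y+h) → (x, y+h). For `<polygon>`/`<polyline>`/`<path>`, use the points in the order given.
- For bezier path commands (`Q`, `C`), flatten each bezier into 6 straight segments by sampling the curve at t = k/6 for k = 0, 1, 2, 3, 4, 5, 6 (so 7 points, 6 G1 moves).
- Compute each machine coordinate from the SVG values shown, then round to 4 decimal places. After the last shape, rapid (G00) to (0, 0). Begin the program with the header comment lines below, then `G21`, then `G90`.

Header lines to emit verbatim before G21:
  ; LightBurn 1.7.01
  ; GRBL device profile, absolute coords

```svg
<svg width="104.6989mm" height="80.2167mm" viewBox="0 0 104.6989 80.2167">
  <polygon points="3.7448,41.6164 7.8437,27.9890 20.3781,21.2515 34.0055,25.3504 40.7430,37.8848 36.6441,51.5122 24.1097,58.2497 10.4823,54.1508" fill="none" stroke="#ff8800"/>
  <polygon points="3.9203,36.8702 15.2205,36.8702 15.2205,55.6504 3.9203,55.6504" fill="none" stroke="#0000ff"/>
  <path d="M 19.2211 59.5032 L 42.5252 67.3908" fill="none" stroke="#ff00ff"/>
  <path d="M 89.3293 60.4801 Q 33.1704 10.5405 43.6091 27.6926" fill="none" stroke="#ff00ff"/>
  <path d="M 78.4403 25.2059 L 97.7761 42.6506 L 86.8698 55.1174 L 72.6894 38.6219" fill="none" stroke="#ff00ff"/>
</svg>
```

viewBox `0 0 104.6989 80.2167` with mm width/height → 1 unit = 1 mm. Flip: y_m = 80.2167 − y_svg.

**Shape 1** — `<polygon>` regular polygon, stroke `#ff8800` → cut (S831, F1159). Machine vertices: (3.7448,38.6003) → (7.8437,52.2277) → (20.3781,58.9652) → (34.0055,54.8663) → (40.7430,42.3319) → (36.6441,28.7045) → (24.1097,21.9670) → (10.4823,26.0659) → (3.7448,38.6003). Closed: final G1 returns to the first vertex.

**Shape 2** — `<polygon>` rectangle, stroke `#0000ff` → score (S426, F2098). Machine vertices: (3.9203,43.3465) → (15.2205,43.3465) → (15.2205,24.5663) → (3.9203,24.5663) → (3.9203,43.3465). Closed: final G1 returns to the first vertex.

**Shape 3** — `<path>` line segment, stroke `#ff00ff` → engrave (S243, F3100). Machine vertices: (19.2211,20.7135) → (42.5252,12.8259). Open path.

**Shape 4** — `<path>` quadratic bezier, stroke `#ff00ff` → engrave (S243, F3100). Control points (SVG): P0=(89.3293,60.4801), P1=(33.1704,10.5405), P2=(43.6091,27.6926); sampled at t=k/6. Machine vertices: (89.3293,19.7366) → (72.4596,34.5195) → (59.2898,45.5750) → (49.8198,52.9033) → (44.0497,56.5042) → (41.9795,56.3778) → (43.6091,52.5241). Open path.

**Shape 5** — `<path>` open polyline, stroke `#ff00ff` → engrave (S243, F3100). Machine vertices: (78.4403,55.0108) → (97.7761,37.5661) → (86.8698,25.0993) → (72.6894,41.5948). Open path.

; LightBurn 1.7.01
; GRBL device profile, absolute coords
G21
G90
G00 X3.7448 Y38.6003
M4 S831
G1 X7.8437 Y52.2277 F1159
G1 X20.3781 Y58.9652 F1159
G1 X34.0055 Y54.8663 F1159
G1 X40.7430 Y42.3319 F1159
G1 X36.6441 Y28.7045 F1159
G1 X24.1097 Y21.9670 F1159
G1 X10.4823 Y26.0659 F1159
G1 X3.7448 Y38.6003 F1159
M5
G00 X3.9203 Y43.3465
M4 S426
G1 X15.2205 Y43.3465 F2098
G1 X15.2205 Y24.5663 F2098
G1 X3.9203 Y24.5663 F2098
G1 X3.9203 Y43.3465 F2098
M5
G00 X19.2211 Y20.7135
M4 S243
G1 X42.5252 Y12.8259 F3100
M5
G00 X89.3293 Y19.7366
M4 S243
G1 X72.4596 Y34.5195 F3100
G1 X59.2898 Y45.5750 F3100
G1 X49.8198 Y52.9033 F3100
G1 X44.0497 Y56.5042 F3100
G1 X41.9795 Y56.3778 F3100
G1 X43.6091 Y52.5241 F3100
M5
G00 X78.4403 Y55.0108
M4 S243
G1 X97.7761 Y37.5661 F3100
G1 X86.8698 Y25.0993 F3100
G1 X72.6894 Y41.5948 F3100
M5
G00 X0.0000 Y0.0000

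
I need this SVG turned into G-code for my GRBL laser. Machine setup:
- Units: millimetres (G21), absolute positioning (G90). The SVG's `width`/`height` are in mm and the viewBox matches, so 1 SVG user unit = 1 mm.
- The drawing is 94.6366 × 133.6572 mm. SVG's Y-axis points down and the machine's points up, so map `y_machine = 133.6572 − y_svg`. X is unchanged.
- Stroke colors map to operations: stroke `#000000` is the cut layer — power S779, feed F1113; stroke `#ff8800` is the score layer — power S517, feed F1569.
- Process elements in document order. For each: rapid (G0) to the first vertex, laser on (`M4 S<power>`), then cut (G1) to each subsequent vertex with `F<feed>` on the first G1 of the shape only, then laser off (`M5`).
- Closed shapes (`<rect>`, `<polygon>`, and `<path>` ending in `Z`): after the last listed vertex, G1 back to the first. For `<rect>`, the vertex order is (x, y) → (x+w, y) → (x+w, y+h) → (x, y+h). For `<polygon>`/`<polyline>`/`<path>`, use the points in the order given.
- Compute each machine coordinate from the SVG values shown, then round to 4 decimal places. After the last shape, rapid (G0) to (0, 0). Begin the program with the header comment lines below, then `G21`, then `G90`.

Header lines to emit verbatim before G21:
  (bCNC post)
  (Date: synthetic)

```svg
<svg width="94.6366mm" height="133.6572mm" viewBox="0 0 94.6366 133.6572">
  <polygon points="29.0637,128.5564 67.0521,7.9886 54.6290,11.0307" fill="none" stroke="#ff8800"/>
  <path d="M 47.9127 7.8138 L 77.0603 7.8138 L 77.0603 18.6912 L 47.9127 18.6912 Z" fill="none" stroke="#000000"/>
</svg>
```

(bCNC post)
(Date: synthetic)
G21
G90
G0 X29.0637 Y5.1008
M4 S517
G1 X67.0521 Y125.6686 F1569
G1 X54.6290 Y122.6265
G1 X29.0637 Y5.1008
M5
G0 X47.9127 Y125.8434
M4 S779
G1 X77.0603 Y125.8434 F1113
G1 X77.0603 Y114.9660
G1 X47.9127 Y114.9660
G1 X47.9127 Y125.8434
M5
G0 X0.0000 Y0.0000

viewBox `0 0 94.6366 133.6572` with mm width/height → 1 unit = 1 mm. Flip: y_m = 133.6572 − y_svg.

**Shape 1** — `<polygon>` closed polygon, stroke `#ff8800` → score (S517, F1569). Machine vertices: (29.0637,5.1008) → (67.0521,125.6686) → (54.6290,122.6265) → (29.0637,5.1008). Closed: final G1 returns to the first vertex.

**Shape 2** — `<path>` rectangle, stroke `#000000` → cut (S779, F1113). Machine vertices: (47.9127,125.8434) → (77.0603,125.8434) → (77.0603,114.9660) → (47.9127,114.9660) → (47.9127,125.8434). Closed: final G1 returns to the first vertex.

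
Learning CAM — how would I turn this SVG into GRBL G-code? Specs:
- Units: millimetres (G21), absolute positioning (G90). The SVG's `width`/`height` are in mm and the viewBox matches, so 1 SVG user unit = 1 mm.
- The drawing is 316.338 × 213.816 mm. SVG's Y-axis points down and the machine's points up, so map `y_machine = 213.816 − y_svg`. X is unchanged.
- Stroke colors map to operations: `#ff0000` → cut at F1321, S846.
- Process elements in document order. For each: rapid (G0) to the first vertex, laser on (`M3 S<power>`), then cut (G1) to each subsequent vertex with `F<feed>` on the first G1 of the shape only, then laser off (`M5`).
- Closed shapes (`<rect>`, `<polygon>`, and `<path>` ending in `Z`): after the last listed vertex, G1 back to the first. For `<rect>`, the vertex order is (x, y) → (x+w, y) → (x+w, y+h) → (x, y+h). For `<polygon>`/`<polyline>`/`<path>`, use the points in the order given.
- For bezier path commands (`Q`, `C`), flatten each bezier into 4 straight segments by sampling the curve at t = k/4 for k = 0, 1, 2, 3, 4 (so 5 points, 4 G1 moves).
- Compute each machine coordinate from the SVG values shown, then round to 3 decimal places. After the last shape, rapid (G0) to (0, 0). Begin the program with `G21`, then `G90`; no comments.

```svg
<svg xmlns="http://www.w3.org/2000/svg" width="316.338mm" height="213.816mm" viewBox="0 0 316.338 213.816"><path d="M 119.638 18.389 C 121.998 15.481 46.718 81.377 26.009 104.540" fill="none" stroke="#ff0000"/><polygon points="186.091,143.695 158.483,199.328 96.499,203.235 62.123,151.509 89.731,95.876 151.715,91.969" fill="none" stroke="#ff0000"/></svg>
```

G21
G90
G0 X119.638 Y195.427
M3 S846
G1 X108.916 Y186.450 F1321
G1 X81.474 Y162.128
G1 X49.707 Y132.918
G1 X26.009 Y109.276
M5
G0 X186.091 Y70.121
M3 S846
G1 X158.483 Y14.488 F1321
G1 X96.499 Y10.581
G1 X62.123 Y62.307
G1 X89.731 Y117.940
G1 X151.715 Y121.847
G1 X186.091 Y70.121
M5
G0 X0.000 Y0.000

1 u = 1 mm; y_m = 213.816 − y.

[1] `<path>` cubic bezier, #ff0000→cut S846 F1321: (119.638,195.427) → (108.916,186.450) → (81.474,162.128) → (49.707,132.918) → (26.009,109.276)

[2] `<polygon>` regular polygon, #ff0000→cut S846 F1321: (186.091,70.121) → (158.483,14.488) → (96.499,10.581) → (62.123,62.307) → (89.731,117.940) → (151.715,121.847) → (186.091,70.121) (closed)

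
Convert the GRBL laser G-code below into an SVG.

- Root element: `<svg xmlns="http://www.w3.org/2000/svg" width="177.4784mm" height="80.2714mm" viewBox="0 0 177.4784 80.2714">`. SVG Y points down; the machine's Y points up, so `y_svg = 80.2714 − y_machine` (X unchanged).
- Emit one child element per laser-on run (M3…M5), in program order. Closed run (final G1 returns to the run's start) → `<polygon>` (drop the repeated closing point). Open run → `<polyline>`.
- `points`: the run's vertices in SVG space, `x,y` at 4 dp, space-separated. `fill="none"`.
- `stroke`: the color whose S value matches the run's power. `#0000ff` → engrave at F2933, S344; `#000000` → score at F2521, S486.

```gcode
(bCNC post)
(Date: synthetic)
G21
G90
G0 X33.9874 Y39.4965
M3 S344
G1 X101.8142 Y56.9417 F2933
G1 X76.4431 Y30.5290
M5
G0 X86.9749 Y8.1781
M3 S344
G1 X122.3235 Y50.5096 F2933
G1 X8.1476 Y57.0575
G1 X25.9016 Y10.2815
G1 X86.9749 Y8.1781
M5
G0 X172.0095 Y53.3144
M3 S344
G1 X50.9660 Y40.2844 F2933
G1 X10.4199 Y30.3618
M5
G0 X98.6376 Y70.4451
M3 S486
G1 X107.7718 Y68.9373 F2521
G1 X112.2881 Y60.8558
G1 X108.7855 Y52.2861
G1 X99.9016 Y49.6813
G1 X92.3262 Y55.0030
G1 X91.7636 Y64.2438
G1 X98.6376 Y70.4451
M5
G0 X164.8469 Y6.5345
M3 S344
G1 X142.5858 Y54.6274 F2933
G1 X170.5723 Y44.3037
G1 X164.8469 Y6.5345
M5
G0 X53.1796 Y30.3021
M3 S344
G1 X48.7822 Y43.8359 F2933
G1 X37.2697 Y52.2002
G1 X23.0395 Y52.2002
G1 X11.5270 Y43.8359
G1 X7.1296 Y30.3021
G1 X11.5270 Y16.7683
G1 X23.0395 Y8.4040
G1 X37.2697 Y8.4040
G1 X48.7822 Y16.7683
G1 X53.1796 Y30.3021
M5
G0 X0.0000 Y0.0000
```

<svg xmlns="http://www.w3.org/2000/svg" width="177.4784mm" height="80.2714mm" viewBox="0 0 177.4784 80.2714">
  <polyline points="33.9874,40.7749 101.8142,23.3297 76.4431,49.7424" fill="none" stroke="#0000ff"/>
  <polygon points="86.9749,72.0933 122.3235,29.7618 8.1476,23.2139 25.9016,69.9899" fill="none" stroke="#0000ff"/>
  <polyline points="172.0095,26.9570 50.9660,39.9870 10.4199,49.9096" fill="none" stroke="#0000ff"/>
  <polygon points="98.6376,9.8263 107.7718,11.3341 112.2881,19.4156 108.7855,27.9853 99.9016,30.5901 92.3262,25.2684 91.7636,16.0276" fill="none" stroke="#000000"/>
  <polygon points="164.8469,73.7369 142.5858,25.6440 170.5723,35.9677" fill="none" stroke="#0000ff"/>
  <polygon points="53.1796,49.9693 48.7822,36.4355 37.2697,28.0712 23.0395,28.0712 11.5270,36.4355 7.1296,49.9693 11.5270,63.5031 23.0395,71.8674 37.2697,71.8674 48.7822,63.5031" fill="none" stroke="#0000ff"/>
</svg>

y_svg = 80.2714 − y_m.

[1] S344→`#0000ff` (engrave); open run; points: 33.9874,40.7749 101.8142,23.3297 76.4431,49.7424

[2] S344→`#0000ff` (engrave); closed run; points: 86.9749,72.0933 122.3235,29.7618 8.1476,23.2139 25.9016,69.9899

[3] S344→`#0000ff` (engrave); open run; points: 172.0095,26.9570 50.9660,39.9870 10.4199,49.9096

[4] S486→`#000000` (score); closed run; points: 98.6376,9.8263 107.7718,11.3341 112.2881,19.4156 108.7855,27.9853 99.9016,30.5901 92.3262,25.2684 91.7636,16.0276

[5] S344→`#0000ff` (engrave); closed run; points: 164.8469,73.7369 142.5858,25.6440 170.5723,35.9677

[6] S344→`#0000ff` (engrave); closed run; points: 53.1796,49.9693 48.7822,36.4355 37.2697,28.0712 23.0395,28.0712 11.5270,36.4355 7.1296,49.9693 11.5270,63.5031 23.0395,71.8674 37.2697,71.8674 48.7822,63.5031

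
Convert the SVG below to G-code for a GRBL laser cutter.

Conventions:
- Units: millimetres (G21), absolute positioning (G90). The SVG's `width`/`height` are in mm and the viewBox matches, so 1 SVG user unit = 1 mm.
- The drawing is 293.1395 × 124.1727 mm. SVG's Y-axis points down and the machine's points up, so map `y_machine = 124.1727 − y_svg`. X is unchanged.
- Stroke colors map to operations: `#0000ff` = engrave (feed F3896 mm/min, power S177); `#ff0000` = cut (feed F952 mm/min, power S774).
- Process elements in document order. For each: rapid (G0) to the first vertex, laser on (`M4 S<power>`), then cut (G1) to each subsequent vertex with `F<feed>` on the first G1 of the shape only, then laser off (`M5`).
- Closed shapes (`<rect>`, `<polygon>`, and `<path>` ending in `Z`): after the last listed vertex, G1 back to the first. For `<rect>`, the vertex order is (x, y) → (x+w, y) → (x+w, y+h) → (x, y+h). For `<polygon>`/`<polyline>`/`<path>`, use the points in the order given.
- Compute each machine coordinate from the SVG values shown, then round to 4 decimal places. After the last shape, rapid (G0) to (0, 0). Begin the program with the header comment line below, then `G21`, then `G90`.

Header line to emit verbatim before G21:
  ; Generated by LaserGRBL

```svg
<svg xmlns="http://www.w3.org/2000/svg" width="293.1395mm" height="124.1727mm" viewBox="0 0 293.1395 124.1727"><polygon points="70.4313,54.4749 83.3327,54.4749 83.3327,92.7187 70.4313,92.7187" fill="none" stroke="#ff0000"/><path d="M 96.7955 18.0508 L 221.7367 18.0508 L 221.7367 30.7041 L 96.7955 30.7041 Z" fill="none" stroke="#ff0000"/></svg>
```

; Generated by LaserGRBL
G21
G90
G0 X70.4313 Y69.6978
M4 S774
G1 X83.3327 Y69.6978 F952
G1 X83.3327 Y31.4540
G1 X70.4313 Y31.4540
G1 X70.4313 Y69.6978
M5
G0 X96.7955 Y106.1219
M4 S774
G1 X221.7367 Y106.1219 F952
G1 X221.7367 Y93.4686
G1 X96.7955 Y93.4686
G1 X96.7955 Y106.1219
M5
G0 X0.0000 Y0.0000

viewBox `0 0 293.1395 124.1727` with mm width/height → 1 unit = 1 mm. Flip: y_m = 124.1727 − y_svg.

**Shape 1** — `<polygon>` rectangle, stroke `#ff0000` → cut (S774, F952). Machine vertices: (70.4313,69.6978) → (83.3327,69.6978) → (83.3327,31.4540) → (70.4313,31.4540) → (70.4313,69.6978). Closed: final G1 returns to the first vertex.

**Shape 2** — `<path>` rectangle, stroke `#ff0000` → cut (S774, F952). Machine vertices: (96.7955,106.1219) → (221.7367,106.1219) → (221.7367,93.4686) → (96.7955,93.4686) → (96.7955,106.1219). Closed: final G1 returns to the first vertex.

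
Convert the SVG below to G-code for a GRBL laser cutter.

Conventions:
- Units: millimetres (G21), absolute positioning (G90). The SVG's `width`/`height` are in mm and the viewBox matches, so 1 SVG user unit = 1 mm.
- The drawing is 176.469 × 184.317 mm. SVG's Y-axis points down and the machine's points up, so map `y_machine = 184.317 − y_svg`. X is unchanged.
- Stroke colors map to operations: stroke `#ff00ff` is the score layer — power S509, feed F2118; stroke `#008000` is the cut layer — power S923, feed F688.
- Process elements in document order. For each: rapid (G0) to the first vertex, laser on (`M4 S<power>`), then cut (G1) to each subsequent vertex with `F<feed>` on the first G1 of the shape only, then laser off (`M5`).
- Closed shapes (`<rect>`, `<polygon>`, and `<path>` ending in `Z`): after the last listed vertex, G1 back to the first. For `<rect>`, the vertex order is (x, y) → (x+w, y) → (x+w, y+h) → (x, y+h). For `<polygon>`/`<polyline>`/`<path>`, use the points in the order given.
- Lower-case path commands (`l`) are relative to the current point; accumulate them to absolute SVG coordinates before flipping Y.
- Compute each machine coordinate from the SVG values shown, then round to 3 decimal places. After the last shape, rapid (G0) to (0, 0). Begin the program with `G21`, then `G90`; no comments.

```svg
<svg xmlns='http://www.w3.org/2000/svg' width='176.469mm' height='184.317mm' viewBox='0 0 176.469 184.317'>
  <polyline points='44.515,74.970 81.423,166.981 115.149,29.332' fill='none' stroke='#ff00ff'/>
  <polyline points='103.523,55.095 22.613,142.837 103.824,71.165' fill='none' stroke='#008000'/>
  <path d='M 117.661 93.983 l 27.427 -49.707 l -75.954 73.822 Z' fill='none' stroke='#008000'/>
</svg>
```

G21
G90
G0 X44.515 Y109.347
M4 S509
G1 X81.423 Y17.336 F2118
G1 X115.149 Y154.985
M5
G0 X103.523 Y129.222
M4 S923
G1 X22.613 Y41.480 F688
G1 X103.824 Y113.152
M5
G0 X117.661 Y90.334
M4 S923
G1 X145.088 Y140.041 F688
G1 X69.134 Y66.219
G1 X117.661 Y90.334
M5
G0 X0.000 Y0.000

1 u = 1 mm; y_m = 184.317 − y.

[1] `<polyline>` open polyline, #ff00ff→score S509 F2118: (44.515,109.347) → (81.423,17.336) → (115.149,154.985)

[2] `<polyline>` open polyline, #008000→cut S923 F688: (103.523,129.222) → (22.613,41.480) → (103.824,113.152)

[3] `<path>` closed polygon, #008000→cut S923 F688: (117.661,90.334) → (145.088,140.041) → (69.134,66.219) → (117.661,90.334) (closed)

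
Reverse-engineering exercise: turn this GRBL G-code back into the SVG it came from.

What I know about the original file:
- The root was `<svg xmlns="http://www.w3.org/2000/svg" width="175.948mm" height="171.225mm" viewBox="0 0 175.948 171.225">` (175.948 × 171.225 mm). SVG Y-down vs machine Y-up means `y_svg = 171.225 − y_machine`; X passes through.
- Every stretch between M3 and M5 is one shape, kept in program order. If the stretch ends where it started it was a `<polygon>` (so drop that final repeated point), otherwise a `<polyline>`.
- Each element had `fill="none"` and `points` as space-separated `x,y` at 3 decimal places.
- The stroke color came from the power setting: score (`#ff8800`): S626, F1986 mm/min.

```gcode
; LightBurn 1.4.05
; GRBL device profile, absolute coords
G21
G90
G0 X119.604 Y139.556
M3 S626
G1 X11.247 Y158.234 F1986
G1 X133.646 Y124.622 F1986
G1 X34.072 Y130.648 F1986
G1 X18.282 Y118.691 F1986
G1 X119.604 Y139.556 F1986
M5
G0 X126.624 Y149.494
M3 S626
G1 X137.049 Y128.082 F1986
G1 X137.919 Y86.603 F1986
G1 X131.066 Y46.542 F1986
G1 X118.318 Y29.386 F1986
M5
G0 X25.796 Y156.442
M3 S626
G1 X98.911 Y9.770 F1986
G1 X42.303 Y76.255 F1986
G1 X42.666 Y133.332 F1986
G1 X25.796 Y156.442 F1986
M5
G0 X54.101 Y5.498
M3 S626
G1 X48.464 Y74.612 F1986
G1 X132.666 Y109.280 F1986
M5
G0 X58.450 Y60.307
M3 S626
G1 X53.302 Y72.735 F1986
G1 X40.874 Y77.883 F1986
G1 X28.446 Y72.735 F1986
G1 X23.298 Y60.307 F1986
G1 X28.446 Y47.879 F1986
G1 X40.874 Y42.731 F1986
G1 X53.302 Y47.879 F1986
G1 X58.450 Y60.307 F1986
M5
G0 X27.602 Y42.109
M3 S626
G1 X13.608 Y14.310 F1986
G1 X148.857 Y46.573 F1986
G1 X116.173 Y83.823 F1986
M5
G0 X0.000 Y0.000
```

<svg xmlns="http://www.w3.org/2000/svg" width="175.948mm" height="171.225mm" viewBox="0 0 175.948 171.225">
  <polygon points="119.604,31.669 11.247,12.991 133.646,46.603 34.072,40.577 18.282,52.534" fill="none" stroke="#ff8800"/>
  <polyline points="126.624,21.731 137.049,43.143 137.919,84.622 131.066,124.683 118.318,141.839" fill="none" stroke="#ff8800"/>
  <polygon points="25.796,14.783 98.911,161.455 42.303,94.970 42.666,37.893" fill="none" stroke="#ff8800"/>
  <polyline points="54.101,165.727 48.464,96.613 132.666,61.945" fill="none" stroke="#ff8800"/>
  <polygon points="58.450,110.918 53.302,98.490 40.874,93.342 28.446,98.490 23.298,110.918 28.446,123.346 40.874,128.494 53.302,123.346" fill="none" stroke="#ff8800"/>
  <polyline points="27.602,129.116 13.608,156.915 148.857,124.652 116.173,87.402" fill="none" stroke="#ff8800"/>
</svg>

Machine Y-up, SVG Y-down with viewBox height 171.225, so y_svg = 171.225 − y_machine; X carries over. Every run uses S626, so all elements get stroke `#ff8800` (score).

Run 1: The run returns to its start, so emit a `<polygon>` with points (Y-flipped): 119.604,31.669 11.247,12.991 133.646,46.603 34.072,40.577 18.282,52.534.

Run 2: The run is open, so emit a `<polyline>` with points (Y-flipped): 126.624,21.731 137.049,43.143 137.919,84.622 131.066,124.683 118.318,141.839.

Run 3: The run returns to its start, so emit a `<polygon>` with points (Y-flipped): 25.796,14.783 98.911,161.455 42.303,94.970 42.666,37.893.

Run 4: The run is open, so emit a `<polyline>` with points (Y-flipped): 54.101,165.727 48.464,96.613 132.666,61.945.

Run 5: The run returns to its start, so emit a `<polygon>` with points (Y-flipped): 58.450,110.918 53.302,98.490 40.874,93.342 28.446,98.490 23.298,110.918 28.446,123.346 40.874,128.494 53.302,123.346.

Run 6: The run is open, so emit a `<polyline>` with points (Y-flipped): 27.602,129.116 13.608,156.915 148.857,124.652 116.173,87.402.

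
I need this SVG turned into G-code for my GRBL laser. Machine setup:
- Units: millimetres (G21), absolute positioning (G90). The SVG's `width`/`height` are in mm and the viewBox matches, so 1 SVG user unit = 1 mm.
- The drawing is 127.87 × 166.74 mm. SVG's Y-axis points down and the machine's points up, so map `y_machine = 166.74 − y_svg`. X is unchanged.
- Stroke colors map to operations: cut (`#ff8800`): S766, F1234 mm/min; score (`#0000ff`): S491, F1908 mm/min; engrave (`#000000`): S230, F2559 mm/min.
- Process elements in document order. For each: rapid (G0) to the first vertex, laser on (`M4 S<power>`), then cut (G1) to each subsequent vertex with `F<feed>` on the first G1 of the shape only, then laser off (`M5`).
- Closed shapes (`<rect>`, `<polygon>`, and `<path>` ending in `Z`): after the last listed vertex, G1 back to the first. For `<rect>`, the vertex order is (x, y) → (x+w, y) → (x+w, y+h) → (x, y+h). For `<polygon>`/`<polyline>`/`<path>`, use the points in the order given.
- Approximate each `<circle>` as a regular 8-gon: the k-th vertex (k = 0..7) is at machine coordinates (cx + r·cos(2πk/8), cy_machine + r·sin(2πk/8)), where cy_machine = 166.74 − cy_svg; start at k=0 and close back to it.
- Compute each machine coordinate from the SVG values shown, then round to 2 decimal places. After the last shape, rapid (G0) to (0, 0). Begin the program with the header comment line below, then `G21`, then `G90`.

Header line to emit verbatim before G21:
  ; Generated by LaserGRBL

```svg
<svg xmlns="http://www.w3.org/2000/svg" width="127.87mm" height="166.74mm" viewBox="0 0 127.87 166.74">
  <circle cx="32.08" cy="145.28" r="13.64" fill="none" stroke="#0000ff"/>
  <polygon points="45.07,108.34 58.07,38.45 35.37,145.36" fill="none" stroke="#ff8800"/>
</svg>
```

; Generated by LaserGRBL
G21
G90
G0 X45.72 Y21.46
M4 S491
G1 X41.72 Y31.10 F1908
G1 X32.08 Y35.10
G1 X22.44 Y31.10
G1 X18.44 Y21.46
G1 X22.44 Y11.82
G1 X32.08 Y7.82
G1 X41.72 Y11.82
G1 X45.72 Y21.46
M5
G0 X45.07 Y58.40
M4 S766
G1 X58.07 Y128.29 F1234
G1 X35.37 Y21.38
G1 X45.07 Y58.40
M5
G0 X0.00 Y0.00

Since the viewBox matches the mm dimensions, user units are millimetres directly. The only transform is the Y-flip y_m = 166.74 − y_svg.

Shape 1 is a circle drawn with `<circle>`. Its stroke #0000ff means score at S491, F1908. After flipping Y the toolpath is (45.72,21.46) → (41.72,31.10) → (32.08,35.10) → (22.44,31.10) → (18.44,21.46) → (22.44,11.82) → (32.08,7.82) → (41.72,11.82) → (45.72,21.46), returning to the start.

Shape 2 is a closed polygon drawn with `<polygon>`. Its stroke #ff8800 means cut at S766, F1234. After flipping Y the toolpath is (45.07,58.40) → (58.07,128.29) → (35.37,21.38) → (45.07,58.40), returning to the start.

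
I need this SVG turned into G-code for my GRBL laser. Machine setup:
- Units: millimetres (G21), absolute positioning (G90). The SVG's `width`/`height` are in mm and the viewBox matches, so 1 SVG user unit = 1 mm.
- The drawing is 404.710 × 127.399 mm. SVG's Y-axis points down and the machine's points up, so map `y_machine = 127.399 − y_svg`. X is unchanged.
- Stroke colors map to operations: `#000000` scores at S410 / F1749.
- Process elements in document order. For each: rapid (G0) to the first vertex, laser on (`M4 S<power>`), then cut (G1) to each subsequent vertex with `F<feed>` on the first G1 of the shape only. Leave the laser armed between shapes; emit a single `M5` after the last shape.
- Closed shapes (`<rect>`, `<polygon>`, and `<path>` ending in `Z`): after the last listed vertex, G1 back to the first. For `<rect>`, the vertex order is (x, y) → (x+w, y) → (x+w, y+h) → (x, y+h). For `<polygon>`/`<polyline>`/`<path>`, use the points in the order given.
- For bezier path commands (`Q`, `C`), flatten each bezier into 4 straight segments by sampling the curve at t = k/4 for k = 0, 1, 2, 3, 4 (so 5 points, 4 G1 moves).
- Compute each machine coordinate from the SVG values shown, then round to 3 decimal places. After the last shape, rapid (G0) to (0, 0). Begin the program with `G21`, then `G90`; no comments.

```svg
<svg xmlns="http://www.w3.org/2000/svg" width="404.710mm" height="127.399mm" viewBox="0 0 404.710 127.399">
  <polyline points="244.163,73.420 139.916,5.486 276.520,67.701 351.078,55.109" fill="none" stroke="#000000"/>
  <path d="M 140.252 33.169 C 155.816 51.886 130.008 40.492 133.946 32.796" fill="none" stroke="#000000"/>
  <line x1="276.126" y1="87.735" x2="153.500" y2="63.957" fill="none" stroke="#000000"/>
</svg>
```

G21
G90
G0 X244.163 Y53.979
M4 S410
G1 X139.916 Y121.913 F1749
G1 X276.520 Y59.698
G1 X351.078 Y72.290
G0 X140.252 Y94.230
M4 S410
G1 X145.279 Y85.310 F1749
G1 X141.459 Y84.512
G1 X135.459 Y88.666
G1 X133.946 Y94.603
G0 X276.126 Y39.664
M4 S410
G1 X153.500 Y63.442 F1749
M5
G0 X0.000 Y0.000

Since the viewBox matches the mm dimensions, user units are millimetres directly. The only transform is the Y-flip y_m = 127.399 − y_svg.

Shape 1 is a open polyline drawn with `<polyline>`. Its stroke #000000 means score at S410, F1749. After flipping Y the toolpath is (244.163,53.979) → (139.916,121.913) → (276.520,59.698) → (351.078,72.290).

Shape 2 is a cubic bezier drawn with `<path>`. Its stroke #000000 means score at S410, F1749. After flipping Y the toolpath is (140.252,94.230) → (145.279,85.310) → (141.459,84.512) → (135.459,88.666) → (133.946,94.603).

Shape 3 is a line segment drawn with `<line>`. Its stroke #000000 means score at S410, F1749. After flipping Y the toolpath is (276.126,39.664) → (153.500,63.442).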